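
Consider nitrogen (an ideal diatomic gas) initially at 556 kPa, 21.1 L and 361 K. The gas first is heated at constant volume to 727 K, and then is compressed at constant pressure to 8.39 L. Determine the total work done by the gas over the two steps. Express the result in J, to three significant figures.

W_total ≈ -14200 J

Step 1 (isochoric): W = 0 (constant volume).
After step 1: P = 1120 kPa (V unchanged).
Step 2 (isobaric): W = PΔV = (1120 kPa)(8.39 − 21.1 L) = -14231 J.
W_total = 0 − 14231 = -14231 J.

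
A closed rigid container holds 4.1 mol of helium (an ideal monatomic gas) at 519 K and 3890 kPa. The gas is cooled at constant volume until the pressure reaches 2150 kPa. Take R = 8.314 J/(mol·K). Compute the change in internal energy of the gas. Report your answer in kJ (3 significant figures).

ΔU ≈ -11.9 kJ

Constant volume ⇒ W = 0, so Q = ΔU = nCᵥΔT with Cᵥ = 3R/2 = 12.47 J/(mol·K).
At constant V, T₂/T₁ = P₂/P₁ ⇒ ΔT = T₁(P₂/P₁ − 1) = 519·(2150/3890 − 1) = -232.1 K.
ΔU = (4.1)(12.47)(-232.1) = -11870 J.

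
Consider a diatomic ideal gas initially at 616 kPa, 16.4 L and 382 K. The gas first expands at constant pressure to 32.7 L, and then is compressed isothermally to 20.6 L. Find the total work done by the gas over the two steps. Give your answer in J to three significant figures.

W_total ≈ 733 J

Step 1 (isobaric): W = PΔV = (616 kPa)(32.7 − 16.4 L) = 10041 J.
After step 1: P = 616 kPa, V = 32.7 L, T = 761.7 K.
Step 2 (isothermal): W = P₁V₁ ln(V₂/V₁) = (20143) ln(20.6/32.7) = -9308 J.
W_total = 10041 − 9308 = 732.9 J.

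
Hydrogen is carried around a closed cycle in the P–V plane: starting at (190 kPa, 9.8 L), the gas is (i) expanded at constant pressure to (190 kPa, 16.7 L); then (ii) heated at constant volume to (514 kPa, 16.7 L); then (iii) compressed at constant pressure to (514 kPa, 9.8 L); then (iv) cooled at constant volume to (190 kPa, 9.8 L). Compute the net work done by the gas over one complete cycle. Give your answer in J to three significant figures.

W_net ≈ -2240 J

Constant-volume legs do no work.
W(i) = (190)(16.7 − 9.8) = 1311 J; W(iii) = (514)(9.8 − 16.7) = -3547 J.
W_net = 1311 − 3547 = -2236 J (the counter-clockwise enclosed area).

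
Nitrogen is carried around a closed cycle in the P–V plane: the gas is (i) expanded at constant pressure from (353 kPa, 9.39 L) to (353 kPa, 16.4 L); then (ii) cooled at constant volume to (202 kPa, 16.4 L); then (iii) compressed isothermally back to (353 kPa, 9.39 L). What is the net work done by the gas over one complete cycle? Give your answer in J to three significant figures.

W_net ≈ 627 J

Leg (i): W = PΔV = (353)(16.4 − 9.39) = 2475 J.
Leg (ii): W = 0.
Leg (iii): W = PᵢVᵢ ln(V_f/Vᵢ) = (3313) ln(9.39/16.4) = -1847 J.
W_net = 2475 − 1847 = 627.2 J.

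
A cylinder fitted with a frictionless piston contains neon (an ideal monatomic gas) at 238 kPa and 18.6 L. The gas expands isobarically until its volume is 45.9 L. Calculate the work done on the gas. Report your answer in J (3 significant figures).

Isobaric: W = P ΔV.
W = (238 kPa)(45.9 − 18.6 L) = (238)(27.3) = 6497 J.
Work on gas = −W_by = -6497 J.

W ≈ -6500 J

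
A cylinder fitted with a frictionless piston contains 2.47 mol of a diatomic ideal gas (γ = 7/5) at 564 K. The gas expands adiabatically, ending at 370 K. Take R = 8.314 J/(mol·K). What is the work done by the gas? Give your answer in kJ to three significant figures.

W ≈ 9.96 kJ

Adiabatic ⇒ Q = 0, so W_by = −ΔU = nCᵥ(T₁ − T₂).
Cᵥ = 5R/2 = 20.79 J/(mol·K).
W = (2.47)(20.79)(564 − 370) = 9960 J.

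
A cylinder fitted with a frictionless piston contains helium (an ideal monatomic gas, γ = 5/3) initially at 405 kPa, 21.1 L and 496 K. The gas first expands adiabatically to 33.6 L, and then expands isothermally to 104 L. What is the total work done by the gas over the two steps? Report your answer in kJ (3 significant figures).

W_total ≈ 10.5 kJ

Step 1 (adiabatic): W = (P₁V₁ − P₂V₂)/(γ−1) = (8546 − 6267)/0.667 = 3418 J.
After step 1: P = 186.5 kPa, V = 33.6 L, T = 363.7 K.
Step 2 (isothermal): W = P₁V₁ ln(V₂/V₁) = (6267) ln(104/33.6) = 7080 J.
W_total = 3418 + 7080 = 10499 J.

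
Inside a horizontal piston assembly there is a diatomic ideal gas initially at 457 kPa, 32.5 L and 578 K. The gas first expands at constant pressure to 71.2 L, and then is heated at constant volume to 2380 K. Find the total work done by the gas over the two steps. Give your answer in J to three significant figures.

W_total ≈ 17700 J

Step 1 (isobaric): W = PΔV = (457 kPa)(71.2 − 32.5 L) = 17686 J.
Step 2 (isochoric): W = 0 (constant volume).
W_total = 17686 + 0 = 17686 J.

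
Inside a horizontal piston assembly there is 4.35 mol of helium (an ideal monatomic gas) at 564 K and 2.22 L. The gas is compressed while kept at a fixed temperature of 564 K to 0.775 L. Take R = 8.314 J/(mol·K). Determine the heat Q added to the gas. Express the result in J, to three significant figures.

Isothermal ⇒ ΔU = 0, so Q = W = nRT ln(V₂/V₁).
Q = (4.35)(8.314)(564) ln(0.775/2.22) = 20398 × -1.052 = -21466 J.

Q ≈ -21500 J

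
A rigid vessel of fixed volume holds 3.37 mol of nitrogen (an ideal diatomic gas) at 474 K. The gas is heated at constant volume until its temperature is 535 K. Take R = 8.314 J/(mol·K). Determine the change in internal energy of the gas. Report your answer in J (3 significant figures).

ΔU ≈ 4270 J

Constant volume ⇒ W = 0, so Q = ΔU = nCᵥΔT with Cᵥ = 5R/2 = 20.79 J/(mol·K).
ΔU = (3.37)(20.79)(535 − 474) = 4273 J.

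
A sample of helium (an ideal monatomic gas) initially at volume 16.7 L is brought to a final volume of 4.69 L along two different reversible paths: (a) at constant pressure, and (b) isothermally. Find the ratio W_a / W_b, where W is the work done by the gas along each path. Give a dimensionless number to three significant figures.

W_a / W_b ≈ 0.566

Path (a) isobaric: W = P₁(V₂ − V₁) → W_a/(P₁V₁) = -0.7192.
Path (b) isothermal: W = P₁V₁ ln(V₂/V₁) → W_b/(P₁V₁) = -1.27.
W_a / W_b = -0.7192 / -1.27 = 0.5663.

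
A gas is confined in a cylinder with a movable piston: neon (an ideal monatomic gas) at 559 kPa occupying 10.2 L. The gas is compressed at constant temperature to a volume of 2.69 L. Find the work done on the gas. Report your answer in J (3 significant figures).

W ≈ 7600 J

Isothermal: W = nRT ln(V₂/V₁) = P₁V₁ ln(V₂/V₁).
P₁V₁ = (559 kPa)(10.2 L) = 5702 J.
W = 5702 × ln(2.69/10.2) = 5702 × -1.333
W_by_gas = -7600 J; work on gas = −W_by = 7600 J.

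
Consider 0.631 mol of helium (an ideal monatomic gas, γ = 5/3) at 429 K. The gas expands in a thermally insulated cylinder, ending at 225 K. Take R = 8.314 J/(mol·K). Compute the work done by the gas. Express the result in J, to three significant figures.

W ≈ 1610 J

Adiabatic ⇒ Q = 0, so W_by = −ΔU = nCᵥ(T₁ − T₂).
Cᵥ = 3R/2 = 12.47 J/(mol·K).
W = (0.631)(12.47)(429 − 225) = 1605 J.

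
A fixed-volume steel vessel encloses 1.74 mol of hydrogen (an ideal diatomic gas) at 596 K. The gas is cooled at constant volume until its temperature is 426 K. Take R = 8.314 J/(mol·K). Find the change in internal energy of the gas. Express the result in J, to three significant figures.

Constant volume ⇒ W = 0, so Q = ΔU = nCᵥΔT with Cᵥ = 5R/2 = 20.79 J/(mol·K).
ΔU = (1.74)(20.79)(426 − 596) = -6148 J.

ΔU ≈ -6150 J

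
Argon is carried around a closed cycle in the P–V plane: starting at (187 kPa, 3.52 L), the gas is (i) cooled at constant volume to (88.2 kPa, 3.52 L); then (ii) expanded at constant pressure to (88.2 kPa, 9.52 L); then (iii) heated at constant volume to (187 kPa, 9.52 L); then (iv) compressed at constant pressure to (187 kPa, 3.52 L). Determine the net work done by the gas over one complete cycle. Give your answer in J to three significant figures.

Constant-volume legs do no work.
W(ii) = (88.2)(9.52 − 3.52) = 529.2 J; W(iv) = (187)(3.52 − 9.52) = -1122 J.
W_net = 529.2 − 1122 = -592.8 J (the counter-clockwise enclosed area).

W_net ≈ -593 J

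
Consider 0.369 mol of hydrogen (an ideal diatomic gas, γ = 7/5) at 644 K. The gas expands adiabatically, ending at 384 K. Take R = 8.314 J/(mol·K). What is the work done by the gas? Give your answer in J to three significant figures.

W ≈ 1990 J

Adiabatic ⇒ Q = 0, so W_by = −ΔU = nCᵥ(T₁ − T₂).
Cᵥ = 5R/2 = 20.79 J/(mol·K).
W = (0.369)(20.79)(644 − 384) = 1994 J.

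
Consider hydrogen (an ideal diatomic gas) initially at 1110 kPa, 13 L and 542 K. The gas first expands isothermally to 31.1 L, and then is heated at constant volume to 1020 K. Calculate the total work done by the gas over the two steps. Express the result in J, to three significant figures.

Step 1 (isothermal): W = P₁V₁ ln(V₂/V₁) = (14430) ln(31.1/13) = 12587 J.
Step 2 (isochoric): W = 0 (constant volume).
W_total = 12587 + 0 = 12587 J.

W_total ≈ 12600 J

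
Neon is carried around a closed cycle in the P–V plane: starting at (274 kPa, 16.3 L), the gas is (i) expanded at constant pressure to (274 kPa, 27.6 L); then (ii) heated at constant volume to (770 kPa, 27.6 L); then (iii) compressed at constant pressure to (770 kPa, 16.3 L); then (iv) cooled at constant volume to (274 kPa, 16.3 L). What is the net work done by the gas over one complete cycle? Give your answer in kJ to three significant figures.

Constant-volume legs do no work.
W(i) = (274)(27.6 − 16.3) = 3096 J; W(iii) = (770)(16.3 − 27.6) = -8701 J.
W_net = 3096 − 8701 = -5605 J (the counter-clockwise enclosed area).

W_net ≈ -5.60 kJ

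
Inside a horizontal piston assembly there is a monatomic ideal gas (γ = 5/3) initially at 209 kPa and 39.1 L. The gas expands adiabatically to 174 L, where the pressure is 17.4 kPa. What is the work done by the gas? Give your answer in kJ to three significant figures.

Adiabatic: W = (P₁V₁ − P₂V₂)/(γ − 1) with γ = 5/3.
P₁V₁ = 8172 J, P₂V₂ = 3028 J.
W = (8172 − 3028) / 0.6667 = 7716 J.

W ≈ 7.72 kJ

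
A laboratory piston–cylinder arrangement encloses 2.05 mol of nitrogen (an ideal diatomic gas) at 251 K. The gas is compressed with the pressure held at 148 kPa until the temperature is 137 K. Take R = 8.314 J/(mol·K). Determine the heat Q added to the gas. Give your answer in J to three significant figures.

Q ≈ -6800 J

Isobaric: W = nRΔT = (2.05)(8.314)(-114) = -1943 J.
ΔU = nCᵥΔT with Cᵥ = 5R/2: ΔU = (2.05)(20.79)(-114) = -4857 J.
Q = ΔU + W = -4857 − 1943 = -6800 J.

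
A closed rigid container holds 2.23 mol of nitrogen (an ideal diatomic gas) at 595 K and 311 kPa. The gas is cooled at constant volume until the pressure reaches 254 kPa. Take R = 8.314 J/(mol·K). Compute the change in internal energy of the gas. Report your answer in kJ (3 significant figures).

ΔU ≈ -5.05 kJ

Constant volume ⇒ W = 0, so Q = ΔU = nCᵥΔT with Cᵥ = 5R/2 = 20.79 J/(mol·K).
At constant V, T₂/T₁ = P₂/P₁ ⇒ ΔT = T₁(P₂/P₁ − 1) = 595·(254/311 − 1) = -109.1 K.
ΔU = (2.23)(20.79)(-109.1) = -5055 J.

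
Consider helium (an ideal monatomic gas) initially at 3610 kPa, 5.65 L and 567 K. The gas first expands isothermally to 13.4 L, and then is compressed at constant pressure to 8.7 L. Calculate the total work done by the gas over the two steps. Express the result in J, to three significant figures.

W_total ≈ 10500 J

Step 1 (isothermal): W = P₁V₁ ln(V₂/V₁) = (20396) ln(13.4/5.65) = 17614 J.
After step 1: P = 1522 kPa, V = 13.4 L, T = 567 K.
Step 2 (isobaric): W = PΔV = (1522 kPa)(8.7 − 13.4 L) = -7154 J.
W_total = 17614 − 7154 = 10460 J.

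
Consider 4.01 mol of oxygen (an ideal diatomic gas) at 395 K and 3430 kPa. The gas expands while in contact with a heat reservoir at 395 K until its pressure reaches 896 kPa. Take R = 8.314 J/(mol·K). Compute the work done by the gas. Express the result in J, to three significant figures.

Isothermal process: W = nRT ln(V₂/V₁) = nRT ln(P₁/P₂).
W = (4.01)(8.314)(395) × ln(3430/896)
  = 13169 × ln(3.828) = 13169 × 1.342
W_by_gas = 17678 J.

W ≈ 17700 J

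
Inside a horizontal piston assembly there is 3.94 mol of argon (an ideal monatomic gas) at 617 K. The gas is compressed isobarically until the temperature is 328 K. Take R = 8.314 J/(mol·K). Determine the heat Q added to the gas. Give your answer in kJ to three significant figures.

Q ≈ -23.7 kJ

Isobaric: W = nRΔT = (3.94)(8.314)(-289) = -9467 J.
ΔU = nCᵥΔT with Cᵥ = 3R/2: ΔU = (3.94)(12.47)(-289) = -14200 J.
Q = ΔU + W = -14200 − 9467 = -23667 J.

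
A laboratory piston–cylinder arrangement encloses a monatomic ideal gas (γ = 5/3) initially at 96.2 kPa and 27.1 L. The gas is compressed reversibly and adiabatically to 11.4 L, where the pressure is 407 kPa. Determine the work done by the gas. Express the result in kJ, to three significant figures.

W ≈ -3.05 kJ

Adiabatic: W = (P₁V₁ − P₂V₂)/(γ − 1) with γ = 5/3.
P₁V₁ = 2607 J, P₂V₂ = 4640 J.
W = (2607 − 4640) / 0.6667 = -3049 J.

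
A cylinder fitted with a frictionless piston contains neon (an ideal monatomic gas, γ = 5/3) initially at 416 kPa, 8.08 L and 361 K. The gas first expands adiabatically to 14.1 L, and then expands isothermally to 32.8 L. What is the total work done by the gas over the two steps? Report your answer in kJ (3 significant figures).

W_total ≈ 3.52 kJ

Step 1 (adiabatic): W = (P₁V₁ − P₂V₂)/(γ−1) = (3361 − 2319)/0.667 = 1563 J.
After step 1: P = 164.5 kPa, V = 14.1 L, T = 249.1 K.
Step 2 (isothermal): W = P₁V₁ ln(V₂/V₁) = (2319) ln(32.8/14.1) = 1958 J.
W_total = 1563 + 1958 = 3521 J.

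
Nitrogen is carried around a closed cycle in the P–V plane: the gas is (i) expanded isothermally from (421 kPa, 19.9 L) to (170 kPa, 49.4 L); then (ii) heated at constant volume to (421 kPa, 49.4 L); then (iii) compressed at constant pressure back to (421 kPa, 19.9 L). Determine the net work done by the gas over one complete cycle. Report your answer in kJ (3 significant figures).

W_net ≈ -4.80 kJ

Leg (i): W = PᵢVᵢ ln(V_f/Vᵢ) = (8378) ln(49.4/19.9) = 7617 J.
Leg (ii): W = 0.
Leg (iii): W = PΔV = (421)(19.9 − 49.4) = -12420 J.
W_net = 7617 − 12420 = -4802 J.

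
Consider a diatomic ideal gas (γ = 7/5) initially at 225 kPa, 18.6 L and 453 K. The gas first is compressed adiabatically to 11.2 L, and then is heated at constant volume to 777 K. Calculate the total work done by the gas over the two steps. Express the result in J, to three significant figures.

W_total ≈ -2350 J

Step 1 (adiabatic): W = (P₁V₁ − P₂V₂)/(γ−1) = (4185 − 5126)/0.4 = -2354 J.
Step 2 (isochoric): W = 0 (constant volume).
W_total = -2354 + 0 = -2354 J.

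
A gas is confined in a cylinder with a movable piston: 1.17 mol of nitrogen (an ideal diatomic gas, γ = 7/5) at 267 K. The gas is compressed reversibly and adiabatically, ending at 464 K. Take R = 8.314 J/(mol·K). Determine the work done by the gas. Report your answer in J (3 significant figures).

Adiabatic ⇒ Q = 0, so W_by = −ΔU = nCᵥ(T₁ − T₂).
Cᵥ = 5R/2 = 20.79 J/(mol·K).
W = (1.17)(20.79)(267 − 464) = -4791 J.

W ≈ -4790 J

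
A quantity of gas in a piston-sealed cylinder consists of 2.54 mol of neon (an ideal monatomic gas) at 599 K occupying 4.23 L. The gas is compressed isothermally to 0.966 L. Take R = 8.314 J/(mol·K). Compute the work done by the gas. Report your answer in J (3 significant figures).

Isothermal: W = nRT ln(V₂/V₁).
W = (2.54)(8.314)(599) × ln(0.966/4.23)
  = 12649 × -1.477
W_by_gas = -18681 J.

W ≈ -18700 J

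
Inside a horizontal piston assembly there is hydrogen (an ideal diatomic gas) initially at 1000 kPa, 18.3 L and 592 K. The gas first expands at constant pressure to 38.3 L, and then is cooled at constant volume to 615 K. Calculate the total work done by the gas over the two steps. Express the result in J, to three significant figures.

Step 1 (isobaric): W = PΔV = (1000 kPa)(38.3 − 18.3 L) = 20000 J.
Step 2 (isochoric): W = 0 (constant volume).
W_total = 20000 + 0 = 20000 J.

W_total ≈ 20000 J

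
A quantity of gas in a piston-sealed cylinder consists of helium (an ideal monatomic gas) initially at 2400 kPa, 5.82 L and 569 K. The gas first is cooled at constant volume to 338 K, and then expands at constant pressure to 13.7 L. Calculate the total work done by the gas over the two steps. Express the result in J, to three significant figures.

Step 1 (isochoric): W = 0 (constant volume).
After step 1: P = 1426 kPa (V unchanged).
Step 2 (isobaric): W = PΔV = (1426 kPa)(13.7 − 5.82 L) = 11234 J.
W_total = 0 + 11234 = 11234 J.

W_total ≈ 11200 J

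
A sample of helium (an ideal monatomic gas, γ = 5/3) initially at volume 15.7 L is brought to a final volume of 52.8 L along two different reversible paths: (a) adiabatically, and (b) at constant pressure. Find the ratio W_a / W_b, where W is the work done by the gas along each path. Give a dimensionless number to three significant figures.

W_a / W_b ≈ 0.352

Path (a) adiabatic: W = P₁V₁(1 − (V₁/V₂)^(γ−1))/(γ−1) → W_a/(P₁V₁) = 0.8318.
Path (b) isobaric: W = P₁(V₂ − V₁) → W_b/(P₁V₁) = 2.363.
W_a / W_b = 0.8318 / 2.363 = 0.352.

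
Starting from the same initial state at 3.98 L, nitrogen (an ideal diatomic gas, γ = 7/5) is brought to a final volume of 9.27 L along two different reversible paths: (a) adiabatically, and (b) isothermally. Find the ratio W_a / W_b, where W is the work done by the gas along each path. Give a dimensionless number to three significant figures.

W_a / W_b ≈ 0.848

Path (a) adiabatic: W = P₁V₁(1 − (V₁/V₂)^(γ−1))/(γ−1) → W_a/(P₁V₁) = 0.7174.
Path (b) isothermal: W = P₁V₁ ln(V₂/V₁) → W_b/(P₁V₁) = 0.8455.
W_a / W_b = 0.7174 / 0.8455 = 0.8485.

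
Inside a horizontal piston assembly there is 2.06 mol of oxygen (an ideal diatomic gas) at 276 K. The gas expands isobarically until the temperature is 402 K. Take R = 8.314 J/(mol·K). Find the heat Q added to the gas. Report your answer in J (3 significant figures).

Isobaric: W = nRΔT = (2.06)(8.314)(126) = 2158 J.
ΔU = nCᵥΔT with Cᵥ = 5R/2: ΔU = (2.06)(20.79)(126) = 5395 J.
Q = ΔU + W = 5395 + 2158 = 7553 J.

Q ≈ 7550 J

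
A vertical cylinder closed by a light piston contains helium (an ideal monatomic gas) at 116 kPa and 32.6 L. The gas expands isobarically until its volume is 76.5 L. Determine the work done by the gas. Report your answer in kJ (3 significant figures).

Isobaric: W = P ΔV.
W = (116 kPa)(76.5 − 32.6 L) = (116)(43.9) = 5092 J.

W ≈ 5.09 kJ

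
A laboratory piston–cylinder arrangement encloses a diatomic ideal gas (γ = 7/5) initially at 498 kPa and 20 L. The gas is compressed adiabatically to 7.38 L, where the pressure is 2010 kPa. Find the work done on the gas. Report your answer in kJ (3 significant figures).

W ≈ 12.2 kJ

Adiabatic: W = (P₁V₁ − P₂V₂)/(γ − 1) with γ = 7/5.
P₁V₁ = 9960 J, P₂V₂ = 14834 J.
W = (9960 − 14834) / 0.4 = -12184 J.
Work on gas = −W_by = 12184 J.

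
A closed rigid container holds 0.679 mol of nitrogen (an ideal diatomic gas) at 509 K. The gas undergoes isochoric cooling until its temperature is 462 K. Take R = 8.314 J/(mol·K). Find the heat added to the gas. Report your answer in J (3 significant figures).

Q ≈ -663 J

Constant volume ⇒ W = 0, so Q = ΔU = nCᵥΔT with Cᵥ = 5R/2 = 20.79 J/(mol·K).
ΔU = (0.679)(20.79)(462 − 509) = -663.3 J.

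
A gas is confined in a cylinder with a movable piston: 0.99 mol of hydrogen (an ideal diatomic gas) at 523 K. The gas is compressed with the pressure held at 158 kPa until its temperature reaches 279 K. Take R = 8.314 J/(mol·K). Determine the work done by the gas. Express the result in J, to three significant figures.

W ≈ -2010 J

Isobaric: W = P ΔV = nR ΔT.
W = (0.99)(8.314)(279 − 523) = -2008 J.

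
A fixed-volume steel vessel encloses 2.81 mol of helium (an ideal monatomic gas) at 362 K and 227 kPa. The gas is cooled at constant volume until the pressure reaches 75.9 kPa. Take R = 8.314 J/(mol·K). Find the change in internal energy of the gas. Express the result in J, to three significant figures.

Constant volume ⇒ W = 0, so Q = ΔU = nCᵥΔT with Cᵥ = 3R/2 = 12.47 J/(mol·K).
At constant V, T₂/T₁ = P₂/P₁ ⇒ ΔT = T₁(P₂/P₁ − 1) = 362·(75.9/227 − 1) = -241 K.
ΔU = (2.81)(12.47)(-241) = -8444 J.

ΔU ≈ -8440 J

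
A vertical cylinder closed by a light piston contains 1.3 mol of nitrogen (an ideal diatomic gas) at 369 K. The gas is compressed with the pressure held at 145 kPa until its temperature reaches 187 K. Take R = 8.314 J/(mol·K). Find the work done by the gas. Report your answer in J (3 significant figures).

W ≈ -1970 J

Isobaric: W = P ΔV = nR ΔT.
W = (1.3)(8.314)(187 − 369) = -1967 J.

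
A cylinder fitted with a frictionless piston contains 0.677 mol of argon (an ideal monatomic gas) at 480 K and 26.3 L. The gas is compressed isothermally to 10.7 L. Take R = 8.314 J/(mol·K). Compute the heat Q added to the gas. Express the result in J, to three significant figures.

Q ≈ -2430 J

Isothermal ⇒ ΔU = 0, so Q = W = nRT ln(V₂/V₁).
Q = (0.677)(8.314)(480) ln(10.7/26.3) = 2702 × -0.8993 = -2430 J.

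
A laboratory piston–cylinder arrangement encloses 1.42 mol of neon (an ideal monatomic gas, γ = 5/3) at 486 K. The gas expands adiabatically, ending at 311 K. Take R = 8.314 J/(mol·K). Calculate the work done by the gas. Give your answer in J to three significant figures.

W ≈ 3100 J

Adiabatic ⇒ Q = 0, so W_by = −ΔU = nCᵥ(T₁ − T₂).
Cᵥ = 3R/2 = 12.47 J/(mol·K).
W = (1.42)(12.47)(486 − 311) = 3099 J.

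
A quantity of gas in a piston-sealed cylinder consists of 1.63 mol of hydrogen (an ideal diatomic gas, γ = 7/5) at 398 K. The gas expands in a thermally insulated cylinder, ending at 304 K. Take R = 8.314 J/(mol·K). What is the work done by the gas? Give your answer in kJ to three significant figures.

Adiabatic ⇒ Q = 0, so W_by = −ΔU = nCᵥ(T₁ − T₂).
Cᵥ = 5R/2 = 20.79 J/(mol·K).
W = (1.63)(20.79)(398 − 304) = 3185 J.

W ≈ 3.18 kJ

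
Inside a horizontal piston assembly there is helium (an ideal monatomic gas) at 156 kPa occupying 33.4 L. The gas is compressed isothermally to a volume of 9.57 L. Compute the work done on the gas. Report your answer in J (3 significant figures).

W ≈ 6510 J

Isothermal: W = nRT ln(V₂/V₁) = P₁V₁ ln(V₂/V₁).
P₁V₁ = (156 kPa)(33.4 L) = 5210 J.
W = 5210 × ln(9.57/33.4) = 5210 × -1.25
W_by_gas = -6513 J; work on gas = −W_by = 6513 J.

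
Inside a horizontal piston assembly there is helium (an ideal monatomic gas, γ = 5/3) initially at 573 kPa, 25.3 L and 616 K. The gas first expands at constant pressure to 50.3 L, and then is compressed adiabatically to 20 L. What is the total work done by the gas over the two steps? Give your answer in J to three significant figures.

W_total ≈ -22400 J

Step 1 (isobaric): W = PΔV = (573 kPa)(50.3 − 25.3 L) = 14325 J.
After step 1: P = 573 kPa, V = 50.3 L, T = 1225 K.
Step 2 (adiabatic): W = (P₁V₁ − P₂V₂)/(γ−1) = (28822 − 53303)/0.667 = -36721 J.
W_total = 14325 − 36721 = -22396 J.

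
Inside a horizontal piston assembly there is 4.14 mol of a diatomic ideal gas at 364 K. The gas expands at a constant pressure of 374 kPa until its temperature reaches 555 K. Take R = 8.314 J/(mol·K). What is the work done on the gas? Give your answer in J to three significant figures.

W ≈ -6570 J

Isobaric: W = P ΔV = nR ΔT.
W = (4.14)(8.314)(555 − 364) = 6574 J.
Work on gas = −W_by = -6574 J.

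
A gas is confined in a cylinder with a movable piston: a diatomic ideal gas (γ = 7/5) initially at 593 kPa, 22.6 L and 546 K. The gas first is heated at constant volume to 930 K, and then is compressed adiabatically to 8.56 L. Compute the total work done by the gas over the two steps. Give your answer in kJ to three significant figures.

W_total ≈ -27.1 kJ

Step 1 (isochoric): W = 0 (constant volume).
After step 1: P = 1010 kPa (V unchanged).
Step 2 (adiabatic): W = (P₁V₁ − P₂V₂)/(γ−1) = (22827 − 33659)/0.4 = -27081 J.
W_total = 0 − 27081 = -27081 J.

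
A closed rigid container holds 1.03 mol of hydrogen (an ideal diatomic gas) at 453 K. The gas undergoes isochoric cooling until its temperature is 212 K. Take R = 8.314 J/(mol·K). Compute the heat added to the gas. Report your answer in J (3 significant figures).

Q ≈ -5160 J

Constant volume ⇒ W = 0, so Q = ΔU = nCᵥΔT with Cᵥ = 5R/2 = 20.79 J/(mol·K).
ΔU = (1.03)(20.79)(212 − 453) = -5159 J.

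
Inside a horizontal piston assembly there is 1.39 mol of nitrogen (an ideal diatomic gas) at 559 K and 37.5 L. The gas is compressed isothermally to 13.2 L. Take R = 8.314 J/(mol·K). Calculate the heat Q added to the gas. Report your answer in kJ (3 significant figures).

Q ≈ -6.75 kJ

Isothermal ⇒ ΔU = 0, so Q = W = nRT ln(V₂/V₁).
Q = (1.39)(8.314)(559) ln(13.2/37.5) = 6460 × -1.044 = -6745 J.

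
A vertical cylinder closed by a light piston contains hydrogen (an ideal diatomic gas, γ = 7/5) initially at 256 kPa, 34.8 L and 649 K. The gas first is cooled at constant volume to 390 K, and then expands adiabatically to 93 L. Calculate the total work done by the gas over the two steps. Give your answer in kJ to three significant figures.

Step 1 (isochoric): W = 0 (constant volume).
After step 1: P = 153.8 kPa (V unchanged).
Step 2 (adiabatic): W = (P₁V₁ − P₂V₂)/(γ−1) = (5354 − 3613)/0.4 = 4351 J.
W_total = 0 + 4351 = 4351 J.

W_total ≈ 4.35 kJ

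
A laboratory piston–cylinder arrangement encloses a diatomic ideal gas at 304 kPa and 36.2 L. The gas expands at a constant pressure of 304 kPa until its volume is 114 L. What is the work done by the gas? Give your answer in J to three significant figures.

Isobaric: W = P ΔV.
W = (304 kPa)(114 − 36.2 L) = (304)(77.8) = 23651 J.

W ≈ 23700 J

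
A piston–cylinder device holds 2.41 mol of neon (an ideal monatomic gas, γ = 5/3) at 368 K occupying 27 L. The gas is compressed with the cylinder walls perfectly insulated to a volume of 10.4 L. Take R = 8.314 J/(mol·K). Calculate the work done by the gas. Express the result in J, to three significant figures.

Adiabatic: TV^(γ−1) = const with γ = 5/3.
T₂ = T₁ (V₁/V₂)^(γ−1) = 368 × (27/10.4)^0.667 = 368 × 1.889 = 695.1 K.
W_by = nCᵥ(T₁ − T₂) = (2.41)(12.47)(368 − 695.1) = -9832 J.

W ≈ -9830 J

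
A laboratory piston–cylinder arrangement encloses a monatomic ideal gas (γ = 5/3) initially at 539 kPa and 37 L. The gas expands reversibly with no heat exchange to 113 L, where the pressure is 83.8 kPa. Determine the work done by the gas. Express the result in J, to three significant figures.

W ≈ 15700 J

Adiabatic: W = (P₁V₁ − P₂V₂)/(γ − 1) with γ = 5/3.
P₁V₁ = 19943 J, P₂V₂ = 9469 J.
W = (19943 − 9469) / 0.6667 = 15710 J.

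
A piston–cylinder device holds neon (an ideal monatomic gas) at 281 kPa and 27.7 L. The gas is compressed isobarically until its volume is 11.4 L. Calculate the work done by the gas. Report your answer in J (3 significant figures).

Isobaric: W = P ΔV.
W = (281 kPa)(11.4 − 27.7 L) = (281)(-16.3) = -4580 J.

W ≈ -4580 J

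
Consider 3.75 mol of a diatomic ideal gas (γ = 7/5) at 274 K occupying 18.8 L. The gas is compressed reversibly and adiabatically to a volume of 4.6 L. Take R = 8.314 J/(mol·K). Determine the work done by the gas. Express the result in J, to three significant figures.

W ≈ -16100 J

Adiabatic: TV^(γ−1) = const with γ = 7/5.
T₂ = T₁ (V₁/V₂)^(γ−1) = 274 × (18.8/4.6)^0.4 = 274 × 1.756 = 481.2 K.
W_by = nCᵥ(T₁ − T₂) = (3.75)(20.79)(274 − 481.2) = -16149 J.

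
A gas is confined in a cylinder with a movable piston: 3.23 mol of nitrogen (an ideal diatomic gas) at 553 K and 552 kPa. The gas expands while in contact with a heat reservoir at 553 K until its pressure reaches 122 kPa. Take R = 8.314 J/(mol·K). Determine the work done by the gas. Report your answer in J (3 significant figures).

W ≈ 22400 J

Isothermal process: W = nRT ln(V₂/V₁) = nRT ln(P₁/P₂).
W = (3.23)(8.314)(553) × ln(552/122)
  = 14850 × ln(4.525) = 14850 × 1.51
W_by_gas = 22417 J.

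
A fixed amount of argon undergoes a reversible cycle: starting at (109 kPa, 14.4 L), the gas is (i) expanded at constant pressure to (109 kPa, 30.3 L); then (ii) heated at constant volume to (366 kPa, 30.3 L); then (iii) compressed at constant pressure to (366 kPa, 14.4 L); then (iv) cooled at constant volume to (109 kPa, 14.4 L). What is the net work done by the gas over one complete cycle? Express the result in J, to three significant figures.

Constant-volume legs do no work.
W(i) = (109)(30.3 − 14.4) = 1733 J; W(iii) = (366)(14.4 − 30.3) = -5819 J.
W_net = 1733 − 5819 = -4086 J (the counter-clockwise enclosed area).

W_net ≈ -4090 J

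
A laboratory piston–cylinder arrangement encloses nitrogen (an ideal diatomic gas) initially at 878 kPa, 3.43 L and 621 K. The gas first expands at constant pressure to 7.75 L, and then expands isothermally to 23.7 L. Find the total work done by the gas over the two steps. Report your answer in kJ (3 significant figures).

W_total ≈ 11.4 kJ

Step 1 (isobaric): W = PΔV = (878 kPa)(7.75 − 3.43 L) = 3793 J.
After step 1: P = 878 kPa, V = 7.75 L, T = 1403 K.
Step 2 (isothermal): W = P₁V₁ ln(V₂/V₁) = (6804) ln(23.7/7.75) = 7606 J.
W_total = 3793 + 7606 = 11399 J.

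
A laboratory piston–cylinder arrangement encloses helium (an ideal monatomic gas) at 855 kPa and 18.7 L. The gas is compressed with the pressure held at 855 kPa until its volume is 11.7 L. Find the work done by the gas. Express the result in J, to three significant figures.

W ≈ -5980 J

Isobaric: W = P ΔV.
W = (855 kPa)(11.7 − 18.7 L) = (855)(-7) = -5985 J.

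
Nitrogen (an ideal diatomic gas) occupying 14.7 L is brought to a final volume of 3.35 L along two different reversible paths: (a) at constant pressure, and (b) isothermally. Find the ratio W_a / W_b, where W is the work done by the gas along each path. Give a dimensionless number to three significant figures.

Path (a) isobaric: W = P₁(V₂ − V₁) → W_a/(P₁V₁) = -0.7721.
Path (b) isothermal: W = P₁V₁ ln(V₂/V₁) → W_b/(P₁V₁) = -1.479.
W_a / W_b = -0.7721 / -1.479 = 0.5221.

W_a / W_b ≈ 0.522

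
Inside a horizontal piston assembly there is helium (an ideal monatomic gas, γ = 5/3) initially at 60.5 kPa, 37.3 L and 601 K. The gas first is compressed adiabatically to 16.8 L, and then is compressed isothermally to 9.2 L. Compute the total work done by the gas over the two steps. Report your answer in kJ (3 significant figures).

Step 1 (adiabatic): W = (P₁V₁ − P₂V₂)/(γ−1) = (2257 − 3841)/0.667 = -2376 J.
After step 1: P = 228.6 kPa, V = 16.8 L, T = 1023 K.
Step 2 (isothermal): W = P₁V₁ ln(V₂/V₁) = (3841) ln(9.2/16.8) = -2313 J.
W_total = -2376 − 2313 = -4689 J.

W_total ≈ -4.69 kJ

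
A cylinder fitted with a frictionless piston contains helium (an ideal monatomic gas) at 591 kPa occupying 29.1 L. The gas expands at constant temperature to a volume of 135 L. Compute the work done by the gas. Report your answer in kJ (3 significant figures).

W ≈ 26.4 kJ

Isothermal: W = nRT ln(V₂/V₁) = P₁V₁ ln(V₂/V₁).
P₁V₁ = (591 kPa)(29.1 L) = 17198 J.
W = 17198 × ln(135/29.1) = 17198 × 1.535
W_by_gas = 26391 J.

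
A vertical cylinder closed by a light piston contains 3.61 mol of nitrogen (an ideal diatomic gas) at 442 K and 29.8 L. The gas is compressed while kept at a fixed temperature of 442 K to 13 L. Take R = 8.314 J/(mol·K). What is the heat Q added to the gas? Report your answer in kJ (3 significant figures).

Q ≈ -11.0 kJ

Isothermal ⇒ ΔU = 0, so Q = W = nRT ln(V₂/V₁).
Q = (3.61)(8.314)(442) ln(13/29.8) = 13266 × -0.8296 = -11005 J.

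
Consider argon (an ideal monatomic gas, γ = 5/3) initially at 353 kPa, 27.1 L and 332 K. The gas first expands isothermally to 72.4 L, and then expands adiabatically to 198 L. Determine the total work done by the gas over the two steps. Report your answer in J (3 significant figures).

Step 1 (isothermal): W = P₁V₁ ln(V₂/V₁) = (9566) ln(72.4/27.1) = 9401 J.
After step 1: P = 132.1 kPa, V = 72.4 L, T = 332 K.
Step 2 (adiabatic): W = (P₁V₁ − P₂V₂)/(γ−1) = (9566 − 4892)/0.667 = 7012 J.
W_total = 9401 + 7012 = 16412 J.

W_total ≈ 16400 J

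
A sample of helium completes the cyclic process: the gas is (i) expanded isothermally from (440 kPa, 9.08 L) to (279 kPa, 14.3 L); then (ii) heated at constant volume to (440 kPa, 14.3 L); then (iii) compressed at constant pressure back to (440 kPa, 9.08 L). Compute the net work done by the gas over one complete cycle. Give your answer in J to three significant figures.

Leg (i): W = PᵢVᵢ ln(V_f/Vᵢ) = (3995) ln(14.3/9.08) = 1815 J.
Leg (ii): W = 0.
Leg (iii): W = PΔV = (440)(9.08 − 14.3) = -2297 J.
W_net = 1815 − 2297 = -482.2 J.

W_net ≈ -482 J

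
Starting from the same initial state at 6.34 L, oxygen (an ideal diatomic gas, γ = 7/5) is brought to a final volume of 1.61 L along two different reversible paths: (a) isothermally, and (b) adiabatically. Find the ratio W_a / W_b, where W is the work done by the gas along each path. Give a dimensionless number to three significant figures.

W_a / W_b ≈ 0.751

Path (a) isothermal: W = P₁V₁ ln(V₂/V₁) → W_a/(P₁V₁) = -1.371.
Path (b) adiabatic: W = P₁V₁(1 − (V₁/V₂)^(γ−1))/(γ−1) → W_b/(P₁V₁) = -1.826.
W_a / W_b = -1.371 / -1.826 = 0.7508.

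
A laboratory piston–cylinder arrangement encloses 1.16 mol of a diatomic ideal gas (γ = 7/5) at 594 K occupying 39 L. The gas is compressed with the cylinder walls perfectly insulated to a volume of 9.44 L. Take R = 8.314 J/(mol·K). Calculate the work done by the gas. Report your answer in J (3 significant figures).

W ≈ -10900 J

Adiabatic: TV^(γ−1) = const with γ = 7/5.
T₂ = T₁ (V₁/V₂)^(γ−1) = 594 × (39/9.44)^0.4 = 594 × 1.764 = 1048 K.
W_by = nCᵥ(T₁ − T₂) = (1.16)(20.79)(594 − 1048) = -10938 J.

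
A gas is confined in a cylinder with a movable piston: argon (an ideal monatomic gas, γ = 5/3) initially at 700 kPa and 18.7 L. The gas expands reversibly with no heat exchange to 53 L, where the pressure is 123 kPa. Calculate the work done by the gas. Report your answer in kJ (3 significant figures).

Adiabatic: W = (P₁V₁ − P₂V₂)/(γ − 1) with γ = 5/3.
P₁V₁ = 13090 J, P₂V₂ = 6519 J.
W = (13090 − 6519) / 0.6667 = 9856 J.

W ≈ 9.86 kJ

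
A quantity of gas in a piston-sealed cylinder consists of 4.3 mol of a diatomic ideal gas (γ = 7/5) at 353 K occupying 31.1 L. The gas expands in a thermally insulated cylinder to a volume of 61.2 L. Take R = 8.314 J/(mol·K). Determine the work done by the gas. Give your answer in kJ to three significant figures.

Adiabatic: TV^(γ−1) = const with γ = 7/5.
T₂ = T₁ (V₁/V₂)^(γ−1) = 353 × (31.1/61.2)^0.4 = 353 × 0.7628 = 269.3 K.
W_by = nCᵥ(T₁ − T₂) = (4.3)(20.79)(353 − 269.3) = 7484 J.

W ≈ 7.48 kJ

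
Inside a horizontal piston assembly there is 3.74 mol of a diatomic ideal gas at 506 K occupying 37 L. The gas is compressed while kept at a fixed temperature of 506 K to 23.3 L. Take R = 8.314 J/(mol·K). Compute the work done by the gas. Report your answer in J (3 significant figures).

W ≈ -7280 J

Isothermal: W = nRT ln(V₂/V₁).
W = (3.74)(8.314)(506) × ln(23.3/37)
  = 15734 × -0.4625
W_by_gas = -7276 J.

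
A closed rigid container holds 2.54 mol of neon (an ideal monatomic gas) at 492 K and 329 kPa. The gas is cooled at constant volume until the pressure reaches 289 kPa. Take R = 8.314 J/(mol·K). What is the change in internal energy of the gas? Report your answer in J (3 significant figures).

ΔU ≈ -1890 J

Constant volume ⇒ W = 0, so Q = ΔU = nCᵥΔT with Cᵥ = 3R/2 = 12.47 J/(mol·K).
At constant V, T₂/T₁ = P₂/P₁ ⇒ ΔT = T₁(P₂/P₁ − 1) = 492·(289/329 − 1) = -59.82 K.
ΔU = (2.54)(12.47)(-59.82) = -1895 J.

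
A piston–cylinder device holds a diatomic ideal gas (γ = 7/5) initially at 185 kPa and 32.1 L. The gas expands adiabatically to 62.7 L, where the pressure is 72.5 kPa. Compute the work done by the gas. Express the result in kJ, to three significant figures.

Adiabatic: W = (P₁V₁ − P₂V₂)/(γ − 1) with γ = 7/5.
P₁V₁ = 5938 J, P₂V₂ = 4546 J.
W = (5938 − 4546) / 0.4 = 3482 J.

W ≈ 3.48 kJ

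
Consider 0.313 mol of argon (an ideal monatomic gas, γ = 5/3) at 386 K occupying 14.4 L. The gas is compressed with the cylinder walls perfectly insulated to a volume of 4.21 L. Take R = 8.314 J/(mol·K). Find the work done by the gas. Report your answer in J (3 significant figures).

Adiabatic: TV^(γ−1) = const with γ = 5/3.
T₂ = T₁ (V₁/V₂)^(γ−1) = 386 × (14.4/4.21)^0.667 = 386 × 2.27 = 876.3 K.
W_by = nCᵥ(T₁ − T₂) = (0.313)(12.47)(386 − 876.3) = -1914 J.

W ≈ -1910 J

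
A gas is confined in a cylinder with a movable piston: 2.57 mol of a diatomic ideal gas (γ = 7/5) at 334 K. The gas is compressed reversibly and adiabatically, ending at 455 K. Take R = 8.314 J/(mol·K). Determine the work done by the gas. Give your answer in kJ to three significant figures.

W ≈ -6.46 kJ

Adiabatic ⇒ Q = 0, so W_by = −ΔU = nCᵥ(T₁ − T₂).
Cᵥ = 5R/2 = 20.79 J/(mol·K).
W = (2.57)(20.79)(334 − 455) = -6464 J.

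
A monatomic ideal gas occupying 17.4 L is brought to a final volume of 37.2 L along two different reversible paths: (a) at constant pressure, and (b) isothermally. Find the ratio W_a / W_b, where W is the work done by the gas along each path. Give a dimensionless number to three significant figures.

Path (a) isobaric: W = P₁(V₂ − V₁) → W_a/(P₁V₁) = 1.138.
Path (b) isothermal: W = P₁V₁ ln(V₂/V₁) → W_b/(P₁V₁) = 0.7598.
W_a / W_b = 1.138 / 0.7598 = 1.498.

W_a / W_b ≈ 1.50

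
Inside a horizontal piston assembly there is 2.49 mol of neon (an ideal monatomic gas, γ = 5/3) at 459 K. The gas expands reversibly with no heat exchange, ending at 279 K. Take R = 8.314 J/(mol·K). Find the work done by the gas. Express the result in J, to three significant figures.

W ≈ 5590 J

Adiabatic ⇒ Q = 0, so W_by = −ΔU = nCᵥ(T₁ − T₂).
Cᵥ = 3R/2 = 12.47 J/(mol·K).
W = (2.49)(12.47)(459 − 279) = 5590 J.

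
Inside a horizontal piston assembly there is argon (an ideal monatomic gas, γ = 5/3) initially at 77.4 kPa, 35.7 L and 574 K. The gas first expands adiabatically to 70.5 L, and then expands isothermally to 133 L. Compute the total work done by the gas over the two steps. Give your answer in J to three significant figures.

W_total ≈ 2630 J

Step 1 (adiabatic): W = (P₁V₁ − P₂V₂)/(γ−1) = (2763 − 1755)/0.667 = 1512 J.
After step 1: P = 24.9 kPa, V = 70.5 L, T = 364.7 K.
Step 2 (isothermal): W = P₁V₁ ln(V₂/V₁) = (1755) ln(133/70.5) = 1114 J.
W_total = 1512 + 1114 = 2626 J.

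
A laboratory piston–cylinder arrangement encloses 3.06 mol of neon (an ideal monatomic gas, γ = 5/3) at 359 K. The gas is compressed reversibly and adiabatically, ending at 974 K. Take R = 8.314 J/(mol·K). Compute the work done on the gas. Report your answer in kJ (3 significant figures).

Adiabatic ⇒ Q = 0, so W_by = −ΔU = nCᵥ(T₁ − T₂).
Cᵥ = 3R/2 = 12.47 J/(mol·K).
W = (3.06)(12.47)(359 − 974) = -23469 J.
Work on gas = −W_by = 23469 J.

W ≈ 23.5 kJ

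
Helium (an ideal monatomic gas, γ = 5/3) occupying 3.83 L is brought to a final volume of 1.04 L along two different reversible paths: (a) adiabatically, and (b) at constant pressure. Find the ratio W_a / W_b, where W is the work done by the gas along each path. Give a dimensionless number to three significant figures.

W_a / W_b ≈ 2.85

Path (a) adiabatic: W = P₁V₁(1 − (V₁/V₂)^(γ−1))/(γ−1) → W_a/(P₁V₁) = -2.077.
Path (b) isobaric: W = P₁(V₂ − V₁) → W_b/(P₁V₁) = -0.7285.
W_a / W_b = -2.077 / -0.7285 = 2.851.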